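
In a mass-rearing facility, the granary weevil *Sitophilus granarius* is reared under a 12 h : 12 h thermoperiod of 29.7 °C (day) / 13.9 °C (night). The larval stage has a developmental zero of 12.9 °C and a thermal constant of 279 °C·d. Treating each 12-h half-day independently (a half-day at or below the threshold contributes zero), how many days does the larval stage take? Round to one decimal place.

31.3 days

Day half: max(0, 29.7 − 12.9) × 0.5 = 16.8 × 0.5 = 8.40 DD.
Night half: max(0, 13.9 − 12.9) × 0.5 = 1.0 × 0.5 = 0.50 DD.
Per 24 h: 8.90 DD/day.
Duration = 279 / 8.90 = 31.348 ≈ 31.3 days.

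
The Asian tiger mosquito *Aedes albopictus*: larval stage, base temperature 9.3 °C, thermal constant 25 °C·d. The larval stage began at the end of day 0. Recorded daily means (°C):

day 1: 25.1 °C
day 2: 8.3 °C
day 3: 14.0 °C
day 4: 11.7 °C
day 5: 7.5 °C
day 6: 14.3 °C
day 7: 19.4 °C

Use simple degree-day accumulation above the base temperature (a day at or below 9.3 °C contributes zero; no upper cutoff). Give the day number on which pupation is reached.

Daily DD above 9.3 °C: 15.8, 0.0, 4.7, 2.4, 0.0, 5.0, 10.1.
Cumulative: 15.8, 15.8, 20.5, 22.9, 22.9, 27.9, 38.0.
The total first reaches 25 DD on day 6.

day 6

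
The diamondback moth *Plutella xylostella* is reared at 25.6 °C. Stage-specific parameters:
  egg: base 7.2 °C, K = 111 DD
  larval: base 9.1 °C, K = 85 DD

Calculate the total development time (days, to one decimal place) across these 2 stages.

egg: 111 / (25.6 − 7.2) = 111 / 18.4 = 6.033 d.
larval: 85 / (25.6 − 9.1) = 85 / 16.5 = 5.152 d.
Sum = 11.184 ≈ 11.2 days.

11.2 days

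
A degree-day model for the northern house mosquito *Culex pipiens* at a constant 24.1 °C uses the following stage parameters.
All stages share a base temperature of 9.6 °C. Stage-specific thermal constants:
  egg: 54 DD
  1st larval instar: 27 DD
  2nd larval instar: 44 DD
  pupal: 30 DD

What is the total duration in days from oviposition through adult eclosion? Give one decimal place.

10.7 days

Daily accumulation at 24.1 °C = 24.1 − 9.6 = 14.5 DD/day.
Total K = 54 + 27 + 44 + 30 = 155 DD.
Total duration = 155 / 14.5 = 10.690 ≈ 10.7 days.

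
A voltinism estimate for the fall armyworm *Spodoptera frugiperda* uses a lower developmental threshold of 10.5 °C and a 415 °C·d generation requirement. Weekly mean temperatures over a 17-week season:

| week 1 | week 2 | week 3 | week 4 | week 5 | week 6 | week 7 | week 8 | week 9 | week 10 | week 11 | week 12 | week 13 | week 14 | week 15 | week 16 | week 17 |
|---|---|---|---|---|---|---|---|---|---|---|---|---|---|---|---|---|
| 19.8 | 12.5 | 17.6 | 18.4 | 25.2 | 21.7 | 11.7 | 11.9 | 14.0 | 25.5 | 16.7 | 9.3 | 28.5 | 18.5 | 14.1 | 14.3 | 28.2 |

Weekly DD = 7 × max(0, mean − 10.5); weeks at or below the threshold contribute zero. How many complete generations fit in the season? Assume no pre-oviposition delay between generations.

Weekly DD (7 × max(0, T̄ − 10.5)): 65.1, 14.0, 49.7, 55.3, 102.9, 78.4, 8.4, 9.8, 24.5, 105.0, 43.4, 0.0, 126.0, 56.0, 25.2, 26.6, 123.9.
Season total = 914.2 DD.
Complete generations = ⌊914.2 / 415⌋ = 2.

2 generations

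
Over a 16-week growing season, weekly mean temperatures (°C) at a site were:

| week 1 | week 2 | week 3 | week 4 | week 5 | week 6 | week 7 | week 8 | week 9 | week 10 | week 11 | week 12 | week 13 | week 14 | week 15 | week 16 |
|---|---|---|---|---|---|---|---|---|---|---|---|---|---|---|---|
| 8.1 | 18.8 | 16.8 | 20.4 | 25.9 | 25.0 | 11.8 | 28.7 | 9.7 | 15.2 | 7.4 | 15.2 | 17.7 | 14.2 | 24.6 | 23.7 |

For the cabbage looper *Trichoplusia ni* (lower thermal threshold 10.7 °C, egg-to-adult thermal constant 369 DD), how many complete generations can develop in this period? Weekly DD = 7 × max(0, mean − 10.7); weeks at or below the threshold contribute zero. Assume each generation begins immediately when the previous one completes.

2 generations

Weekly DD (7 × max(0, T̄ − 10.7)): 0.0, 56.7, 42.7, 67.9, 106.4, 100.1, 7.7, 126.0, 0.0, 31.5, 0.0, 31.5, 49.0, 24.5, 97.3, 91.0.
Season total = 832.3 DD.
Complete generations = ⌊832.3 / 369⌋ = 2.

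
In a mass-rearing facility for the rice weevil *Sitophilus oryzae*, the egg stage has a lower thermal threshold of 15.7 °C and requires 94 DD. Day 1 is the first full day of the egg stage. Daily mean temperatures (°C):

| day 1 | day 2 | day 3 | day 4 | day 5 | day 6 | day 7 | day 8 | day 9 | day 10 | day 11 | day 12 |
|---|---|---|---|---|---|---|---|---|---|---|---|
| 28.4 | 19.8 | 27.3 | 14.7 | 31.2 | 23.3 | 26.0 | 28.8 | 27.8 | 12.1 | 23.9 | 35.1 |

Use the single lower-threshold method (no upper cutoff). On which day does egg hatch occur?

Daily DD above 15.7 °C: 12.7, 4.1, 11.6, 0.0, 15.5, 7.6, 10.3, 13.1, 12.1, 0.0, 8.2, 19.4.
Cumulative: 12.7, 16.8, 28.4, 28.4, 43.9, 51.5, 61.8, 74.9, 87.0, 87.0, 95.2, 114.6.
The total first reaches 94 DD on day 11.

day 11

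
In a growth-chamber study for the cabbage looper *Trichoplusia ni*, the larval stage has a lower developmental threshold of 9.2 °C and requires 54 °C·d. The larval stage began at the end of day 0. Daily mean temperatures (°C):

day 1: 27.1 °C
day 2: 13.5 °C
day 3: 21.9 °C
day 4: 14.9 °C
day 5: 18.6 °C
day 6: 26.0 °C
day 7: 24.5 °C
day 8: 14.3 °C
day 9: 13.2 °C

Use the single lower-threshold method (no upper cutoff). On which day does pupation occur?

day 6

Daily DD above 9.2 °C: 17.9, 4.3, 12.7, 5.7, 9.4, 16.8, 15.3, 5.1, 4.0.
Cumulative: 17.9, 22.2, 34.9, 40.6, 50.0, 66.8, 82.1, 87.2, 91.2.
The total first reaches 54 DD on day 6.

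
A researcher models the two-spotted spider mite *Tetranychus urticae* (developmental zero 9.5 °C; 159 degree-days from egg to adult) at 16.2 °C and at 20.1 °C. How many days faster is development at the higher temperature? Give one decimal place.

8.7 days

At 16.2 °C: 159 / (16.2 − 9.5) = 159 / 6.7 = 23.731 d.
At 20.1 °C: 159 / (20.1 − 9.5) = 159 / 10.6 = 15.000 d.
Difference = |23.731 − 15.000| = 8.731 ≈ 8.7 days.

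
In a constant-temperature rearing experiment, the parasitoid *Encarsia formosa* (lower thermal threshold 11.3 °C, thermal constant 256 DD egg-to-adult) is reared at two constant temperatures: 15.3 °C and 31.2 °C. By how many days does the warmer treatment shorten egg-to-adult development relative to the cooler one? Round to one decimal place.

At 15.3 °C: 256 / (15.3 − 11.3) = 256 / 4.0 = 64.000 d.
At 31.2 °C: 256 / (31.2 − 11.3) = 256 / 19.9 = 12.864 d.
Difference = |64.000 − 12.864| = 51.136 ≈ 51.1 days.

51.1 days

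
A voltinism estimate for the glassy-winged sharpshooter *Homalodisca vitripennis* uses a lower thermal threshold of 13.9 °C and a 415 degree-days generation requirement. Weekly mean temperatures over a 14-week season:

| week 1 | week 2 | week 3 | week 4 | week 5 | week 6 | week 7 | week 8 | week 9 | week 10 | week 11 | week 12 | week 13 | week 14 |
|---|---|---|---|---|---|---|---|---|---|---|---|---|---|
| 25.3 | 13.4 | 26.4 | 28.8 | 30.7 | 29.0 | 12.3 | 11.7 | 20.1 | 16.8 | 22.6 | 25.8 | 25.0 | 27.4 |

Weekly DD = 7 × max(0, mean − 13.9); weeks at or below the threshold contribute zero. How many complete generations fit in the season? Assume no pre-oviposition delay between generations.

Weekly DD (7 × max(0, T̄ − 13.9)): 79.8, 0.0, 87.5, 104.3, 117.6, 105.7, 0.0, 0.0, 43.4, 20.3, 60.9, 83.3, 77.7, 94.5.
Season total = 875.0 DD.
Complete generations = ⌊875.0 / 415⌋ = 2.

2 generations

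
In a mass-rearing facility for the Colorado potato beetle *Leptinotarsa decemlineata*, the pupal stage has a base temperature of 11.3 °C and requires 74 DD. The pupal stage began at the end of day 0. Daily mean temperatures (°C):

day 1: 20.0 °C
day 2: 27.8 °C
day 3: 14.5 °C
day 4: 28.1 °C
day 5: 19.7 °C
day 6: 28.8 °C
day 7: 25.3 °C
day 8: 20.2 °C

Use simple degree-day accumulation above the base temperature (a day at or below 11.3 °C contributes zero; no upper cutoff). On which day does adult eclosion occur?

Daily DD above 11.3 °C: 8.7, 16.5, 3.2, 16.8, 8.4, 17.5, 14.0, 8.9.
Cumulative: 8.7, 25.2, 28.4, 45.2, 53.6, 71.1, 85.1, 94.0.
The total first reaches 74 DD on day 7.

day 7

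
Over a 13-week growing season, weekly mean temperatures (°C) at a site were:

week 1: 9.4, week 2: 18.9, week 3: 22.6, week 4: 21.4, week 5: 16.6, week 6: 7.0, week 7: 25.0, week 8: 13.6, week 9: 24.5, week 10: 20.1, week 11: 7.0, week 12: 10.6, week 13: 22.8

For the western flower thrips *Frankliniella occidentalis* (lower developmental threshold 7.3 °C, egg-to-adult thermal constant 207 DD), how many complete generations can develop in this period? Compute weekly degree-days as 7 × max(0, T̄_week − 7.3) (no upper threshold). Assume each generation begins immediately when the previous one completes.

4 generations

Weekly DD (7 × max(0, T̄ − 7.3)): 14.7, 81.2, 107.1, 98.7, 65.1, 0.0, 123.9, 44.1, 120.4, 89.6, 0.0, 23.1, 108.5.
Season total = 876.4 DD.
Complete generations = ⌊876.4 / 207⌋ = 4.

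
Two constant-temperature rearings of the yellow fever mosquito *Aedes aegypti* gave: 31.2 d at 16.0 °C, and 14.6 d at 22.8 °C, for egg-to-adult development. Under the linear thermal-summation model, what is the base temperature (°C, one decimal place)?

10.0 °C

Linear rate model ⇒ the product D·(T − T_b) is constant across temperatures.
31.2·(16.0 − T_b) = 14.6·(22.8 − T_b)
T_b = (31.2·16.0 − 14.6·22.8) / (31.2 − 14.6) = 166.32 / 16.6 = 10.019 °C ≈ 10.0 °C.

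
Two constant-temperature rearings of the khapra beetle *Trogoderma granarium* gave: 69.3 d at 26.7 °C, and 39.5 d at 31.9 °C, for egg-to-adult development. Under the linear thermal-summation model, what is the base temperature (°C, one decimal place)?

Equal thermal constants: D₁(T₁ − T_b) = D₂(T₂ − T_b).
69.3·(26.7 − T_b) = 39.5·(31.9 − T_b)
T_b = (69.3·26.7 − 39.5·31.9) / (69.3 − 39.5) = 590.26 / 29.8 = 19.807 °C ≈ 19.8 °C.

19.8 °C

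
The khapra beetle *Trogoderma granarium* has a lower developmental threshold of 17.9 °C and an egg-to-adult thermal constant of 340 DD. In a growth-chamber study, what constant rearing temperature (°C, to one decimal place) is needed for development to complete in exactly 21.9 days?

Required daily accumulation = 340 / 21.9 = 15.525 DD/day.
T = T_base + 15.525 = 17.9 + 15.525 = 33.425 ≈ 33.4 °C.

33.4 °C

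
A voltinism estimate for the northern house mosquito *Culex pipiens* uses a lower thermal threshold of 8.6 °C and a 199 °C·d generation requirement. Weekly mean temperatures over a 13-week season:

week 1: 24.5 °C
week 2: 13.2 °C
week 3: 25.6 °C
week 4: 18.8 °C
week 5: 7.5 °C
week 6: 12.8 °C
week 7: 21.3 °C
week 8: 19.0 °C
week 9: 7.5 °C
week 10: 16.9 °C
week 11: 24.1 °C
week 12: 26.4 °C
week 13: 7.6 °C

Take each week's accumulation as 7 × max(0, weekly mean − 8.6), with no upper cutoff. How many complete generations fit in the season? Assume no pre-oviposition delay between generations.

4 generations

Weekly DD (7 × max(0, T̄ − 8.6)): 111.3, 32.2, 119.0, 71.4, 0.0, 29.4, 88.9, 72.8, 0.0, 58.1, 108.5, 124.6, 0.0.
Season total = 816.2 DD.
Complete generations = ⌊816.2 / 199⌋ = 4.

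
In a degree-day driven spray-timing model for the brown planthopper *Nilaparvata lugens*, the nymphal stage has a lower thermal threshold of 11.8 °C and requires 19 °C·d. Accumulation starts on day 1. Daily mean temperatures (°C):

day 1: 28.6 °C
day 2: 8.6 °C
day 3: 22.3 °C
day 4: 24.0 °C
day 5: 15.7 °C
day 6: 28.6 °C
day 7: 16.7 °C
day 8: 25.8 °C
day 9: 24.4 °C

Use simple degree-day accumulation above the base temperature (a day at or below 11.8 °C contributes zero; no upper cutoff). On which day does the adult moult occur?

day 3

Daily DD above 11.8 °C: 16.8, 0.0, 10.5, 12.2, 3.9, 16.8, 4.9, 14.0, 12.6.
Cumulative: 16.8, 16.8, 27.3, 39.5, 43.4, 60.2, 65.1, 79.1, 91.7.
The total first reaches 19 DD on day 3.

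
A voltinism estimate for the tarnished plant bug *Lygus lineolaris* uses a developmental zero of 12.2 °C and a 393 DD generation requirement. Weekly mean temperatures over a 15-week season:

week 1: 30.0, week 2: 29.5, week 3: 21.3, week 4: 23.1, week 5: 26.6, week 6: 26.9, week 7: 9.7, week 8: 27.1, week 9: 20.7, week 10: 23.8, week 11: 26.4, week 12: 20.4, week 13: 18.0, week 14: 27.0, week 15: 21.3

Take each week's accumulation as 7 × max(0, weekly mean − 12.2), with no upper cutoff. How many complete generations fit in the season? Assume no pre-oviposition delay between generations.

Weekly DD (7 × max(0, T̄ − 12.2)): 124.6, 121.1, 63.7, 76.3, 100.8, 102.9, 0.0, 104.3, 59.5, 81.2, 99.4, 57.4, 40.6, 103.6, 63.7.
Season total = 1199.1 DD.
Complete generations = ⌊1199.1 / 393⌋ = 3.

3 generations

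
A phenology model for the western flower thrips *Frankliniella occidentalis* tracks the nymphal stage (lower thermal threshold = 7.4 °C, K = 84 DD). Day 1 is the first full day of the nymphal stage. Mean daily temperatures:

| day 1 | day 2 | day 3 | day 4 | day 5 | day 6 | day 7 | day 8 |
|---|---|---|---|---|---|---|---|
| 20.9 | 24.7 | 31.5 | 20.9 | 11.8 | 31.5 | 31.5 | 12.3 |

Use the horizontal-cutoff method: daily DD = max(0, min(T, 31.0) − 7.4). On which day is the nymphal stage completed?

Daily DD above 7.4 °C (capped at 23.6): 13.5, 17.3, 23.6, 13.5, 4.4, 23.6, 23.6, 4.9.
Cumulative: 13.5, 30.8, 54.4, 67.9, 72.3, 95.9, 119.5, 124.4.
The total first reaches 84 DD on day 6.

day 6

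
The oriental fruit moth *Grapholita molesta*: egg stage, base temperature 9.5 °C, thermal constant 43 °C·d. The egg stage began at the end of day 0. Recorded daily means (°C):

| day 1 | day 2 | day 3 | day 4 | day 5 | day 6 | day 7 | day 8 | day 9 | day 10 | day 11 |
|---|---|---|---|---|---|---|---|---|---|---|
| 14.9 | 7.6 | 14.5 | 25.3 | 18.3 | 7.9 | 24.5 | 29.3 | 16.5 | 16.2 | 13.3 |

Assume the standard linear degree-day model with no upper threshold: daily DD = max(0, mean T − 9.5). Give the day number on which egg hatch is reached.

Daily DD above 9.5 °C: 5.4, 0.0, 5.0, 15.8, 8.8, 0.0, 15.0, 19.8, 7.0, 6.7, 3.8.
Cumulative: 5.4, 5.4, 10.4, 26.2, 35.0, 35.0, 50.0, 69.8, 76.8, 83.5, 87.3.
The total first reaches 43 DD on day 7.

day 7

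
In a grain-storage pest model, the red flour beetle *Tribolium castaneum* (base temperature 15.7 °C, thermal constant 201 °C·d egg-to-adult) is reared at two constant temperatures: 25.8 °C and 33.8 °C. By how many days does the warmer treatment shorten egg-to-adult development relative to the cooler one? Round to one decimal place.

At 25.8 °C: 201 / (25.8 − 15.7) = 201 / 10.1 = 19.901 d.
At 33.8 °C: 201 / (33.8 − 15.7) = 201 / 18.1 = 11.105 d.
Difference = |19.901 − 11.105| = 8.796 ≈ 8.8 days.

8.8 days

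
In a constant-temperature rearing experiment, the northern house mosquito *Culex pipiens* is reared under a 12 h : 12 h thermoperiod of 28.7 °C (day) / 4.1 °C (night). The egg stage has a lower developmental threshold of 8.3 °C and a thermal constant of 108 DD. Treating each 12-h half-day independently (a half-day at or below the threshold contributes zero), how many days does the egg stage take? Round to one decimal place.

Day half: max(0, 28.7 − 8.3) × 0.5 = 20.4 × 0.5 = 10.20 DD.
Night half: max(0, 4.1 − 8.3) × 0.5 = 0.0 × 0.5 = 0.00 DD.
Per 24 h: 10.20 DD/day.
Duration = 108 / 10.20 = 10.588 ≈ 10.6 days.

10.6 days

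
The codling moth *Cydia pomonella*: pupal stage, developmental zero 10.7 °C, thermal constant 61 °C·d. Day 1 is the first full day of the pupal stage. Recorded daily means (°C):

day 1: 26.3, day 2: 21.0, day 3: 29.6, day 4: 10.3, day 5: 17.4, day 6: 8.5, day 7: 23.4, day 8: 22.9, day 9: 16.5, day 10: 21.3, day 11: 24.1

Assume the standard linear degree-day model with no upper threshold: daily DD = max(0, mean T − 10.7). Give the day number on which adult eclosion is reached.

Daily DD above 10.7 °C: 15.6, 10.3, 18.9, 0.0, 6.7, 0.0, 12.7, 12.2, 5.8, 10.6, 13.4.
Cumulative: 15.6, 25.9, 44.8, 44.8, 51.5, 51.5, 64.2, 76.4, 82.2, 92.8, 106.2.
The total first reaches 61 DD on day 7.

day 7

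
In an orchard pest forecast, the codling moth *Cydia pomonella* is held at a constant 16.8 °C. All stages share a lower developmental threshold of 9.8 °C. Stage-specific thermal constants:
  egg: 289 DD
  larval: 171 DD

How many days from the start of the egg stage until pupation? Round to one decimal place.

65.7 days

Daily accumulation at 16.8 °C = 16.8 − 9.8 = 7.0 DD/day.
Total K = 289 + 171 = 460 DD.
Total duration = 460 / 7.0 = 65.714 ≈ 65.7 days.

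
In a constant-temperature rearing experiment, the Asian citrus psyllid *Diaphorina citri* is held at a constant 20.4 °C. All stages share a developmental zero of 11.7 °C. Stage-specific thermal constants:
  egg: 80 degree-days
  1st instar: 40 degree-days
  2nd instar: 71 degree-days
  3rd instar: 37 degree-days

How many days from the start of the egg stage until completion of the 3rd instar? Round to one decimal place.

Daily accumulation at 20.4 °C = 20.4 − 11.7 = 8.7 DD/day.
Total K = 80 + 40 + 71 + 37 = 228 DD.
Total duration = 228 / 8.7 = 26.207 ≈ 26.2 days.

26.2 days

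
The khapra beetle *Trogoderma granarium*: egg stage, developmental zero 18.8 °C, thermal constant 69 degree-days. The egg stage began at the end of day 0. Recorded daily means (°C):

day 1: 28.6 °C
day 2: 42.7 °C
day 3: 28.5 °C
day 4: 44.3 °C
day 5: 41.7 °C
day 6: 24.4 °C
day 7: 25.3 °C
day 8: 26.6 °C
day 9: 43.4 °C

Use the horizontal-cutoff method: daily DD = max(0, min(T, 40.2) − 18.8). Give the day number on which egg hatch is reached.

day 5

Daily DD above 18.8 °C (capped at 21.4): 9.8, 21.4, 9.7, 21.4, 21.4, 5.6, 6.5, 7.8, 21.4.
Cumulative: 9.8, 31.2, 40.9, 62.3, 83.7, 89.3, 95.8, 103.6, 125.0.
The total first reaches 69 DD on day 5.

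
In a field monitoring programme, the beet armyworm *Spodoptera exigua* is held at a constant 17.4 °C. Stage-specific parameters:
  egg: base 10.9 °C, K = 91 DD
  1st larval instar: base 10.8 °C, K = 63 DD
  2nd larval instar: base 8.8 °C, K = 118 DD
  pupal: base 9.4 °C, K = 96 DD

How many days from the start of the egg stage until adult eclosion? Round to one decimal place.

egg: 91 / (17.4 − 10.9) = 91 / 6.5 = 14.000 d.
1st larval instar: 63 / (17.4 − 10.8) = 63 / 6.6 = 9.545 d.
2nd larval instar: 118 / (17.4 − 8.8) = 118 / 8.6 = 13.721 d.
pupal: 96 / (17.4 − 9.4) = 96 / 8.0 = 12.000 d.
Sum = 49.266 ≈ 49.3 days.

49.3 days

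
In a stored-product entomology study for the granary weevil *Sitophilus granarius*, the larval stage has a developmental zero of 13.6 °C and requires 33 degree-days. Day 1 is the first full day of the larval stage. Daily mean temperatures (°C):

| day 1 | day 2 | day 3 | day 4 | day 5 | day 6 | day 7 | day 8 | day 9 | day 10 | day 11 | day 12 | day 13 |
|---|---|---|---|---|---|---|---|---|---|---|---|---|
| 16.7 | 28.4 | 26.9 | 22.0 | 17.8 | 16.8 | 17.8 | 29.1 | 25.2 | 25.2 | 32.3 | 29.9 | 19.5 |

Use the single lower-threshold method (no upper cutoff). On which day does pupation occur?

day 4

Daily DD above 13.6 °C: 3.1, 14.8, 13.3, 8.4, 4.2, 3.2, 4.2, 15.5, 11.6, 11.6, 18.7, 16.3, 5.9.
Cumulative: 3.1, 17.9, 31.2, 39.6, 43.8, 47.0, 51.2, 66.7, 78.3, 89.9, 108.6, 124.9, 130.8.
The total first reaches 33 DD on day 4.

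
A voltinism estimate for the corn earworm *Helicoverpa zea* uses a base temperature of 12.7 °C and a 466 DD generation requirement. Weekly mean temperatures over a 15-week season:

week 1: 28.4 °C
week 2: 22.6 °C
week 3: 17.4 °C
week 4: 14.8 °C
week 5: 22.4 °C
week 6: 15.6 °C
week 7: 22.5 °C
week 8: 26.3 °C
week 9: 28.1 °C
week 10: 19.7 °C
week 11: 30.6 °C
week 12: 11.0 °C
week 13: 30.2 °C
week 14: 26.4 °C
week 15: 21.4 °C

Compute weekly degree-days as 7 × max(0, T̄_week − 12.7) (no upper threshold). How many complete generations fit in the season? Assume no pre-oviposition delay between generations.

2 generations

Weekly DD (7 × max(0, T̄ − 12.7)): 109.9, 69.3, 32.9, 14.7, 67.9, 20.3, 68.6, 95.2, 107.8, 49.0, 125.3, 0.0, 122.5, 95.9, 60.9.
Season total = 1040.2 DD.
Complete generations = ⌊1040.2 / 466⌋ = 2.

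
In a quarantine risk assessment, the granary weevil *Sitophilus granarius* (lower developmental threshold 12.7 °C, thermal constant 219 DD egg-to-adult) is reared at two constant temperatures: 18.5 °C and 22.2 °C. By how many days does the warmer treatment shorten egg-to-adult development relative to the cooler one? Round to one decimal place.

14.7 days

At 18.5 °C: 219 / (18.5 − 12.7) = 219 / 5.8 = 37.759 d.
At 22.2 °C: 219 / (22.2 − 12.7) = 219 / 9.5 = 23.053 d.
Difference = |37.759 − 23.053| = 14.706 ≈ 14.7 days.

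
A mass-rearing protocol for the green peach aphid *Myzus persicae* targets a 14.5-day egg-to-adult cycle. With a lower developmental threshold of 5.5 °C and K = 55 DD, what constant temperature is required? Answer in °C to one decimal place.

Required daily accumulation = 55 / 14.5 = 3.793 DD/day.
T = T_base + 3.793 = 5.5 + 3.793 = 9.293 ≈ 9.3 °C.

9.3 °C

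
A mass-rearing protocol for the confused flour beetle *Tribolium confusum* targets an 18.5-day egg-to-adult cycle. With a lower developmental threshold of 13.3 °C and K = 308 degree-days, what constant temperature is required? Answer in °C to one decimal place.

29.9 °C

Required daily accumulation = 308 / 18.5 = 16.649 DD/day.
T = T_base + 16.649 = 13.3 + 16.649 = 29.949 ≈ 29.9 °C.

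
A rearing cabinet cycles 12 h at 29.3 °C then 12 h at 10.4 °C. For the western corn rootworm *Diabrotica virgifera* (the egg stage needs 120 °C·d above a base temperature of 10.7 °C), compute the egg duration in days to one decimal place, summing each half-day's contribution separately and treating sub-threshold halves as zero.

Day half: max(0, 29.3 − 10.7) × 0.5 = 18.6 × 0.5 = 9.30 DD.
Night half: max(0, 10.4 − 10.7) × 0.5 = 0.0 × 0.5 = 0.00 DD.
Per 24 h: 9.30 DD/day.
Duration = 120 / 9.30 = 12.903 ≈ 12.9 days.

12.9 days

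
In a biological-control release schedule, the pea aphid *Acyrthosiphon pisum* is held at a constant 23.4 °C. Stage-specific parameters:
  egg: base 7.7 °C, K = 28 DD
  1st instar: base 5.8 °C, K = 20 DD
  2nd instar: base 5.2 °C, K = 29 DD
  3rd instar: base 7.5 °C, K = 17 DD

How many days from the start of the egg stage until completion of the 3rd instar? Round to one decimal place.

egg: 28 / (23.4 − 7.7) = 28 / 15.7 = 1.783 d.
1st instar: 20 / (23.4 − 5.8) = 20 / 17.6 = 1.136 d.
2nd instar: 29 / (23.4 − 5.2) = 29 / 18.2 = 1.593 d.
3rd instar: 17 / (23.4 − 7.5) = 17 / 15.9 = 1.069 d.
Sum = 5.582 ≈ 5.6 days.

5.6 days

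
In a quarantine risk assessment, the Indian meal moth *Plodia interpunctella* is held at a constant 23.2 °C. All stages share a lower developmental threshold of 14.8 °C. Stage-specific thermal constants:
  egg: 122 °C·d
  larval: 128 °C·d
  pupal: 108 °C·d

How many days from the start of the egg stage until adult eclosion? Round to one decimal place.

42.6 days

Daily accumulation at 23.2 °C = 23.2 − 14.8 = 8.4 DD/day.
Total K = 122 + 128 + 108 = 358 DD.
Total duration = 358 / 8.4 = 42.619 ≈ 42.6 days.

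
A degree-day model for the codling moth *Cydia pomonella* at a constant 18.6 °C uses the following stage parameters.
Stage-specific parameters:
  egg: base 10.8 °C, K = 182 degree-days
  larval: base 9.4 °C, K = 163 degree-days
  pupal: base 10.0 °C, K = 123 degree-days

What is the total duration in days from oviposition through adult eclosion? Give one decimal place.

egg: 182 / (18.6 − 10.8) = 182 / 7.8 = 23.333 d.
larval: 163 / (18.6 − 9.4) = 163 / 9.2 = 17.717 d.
pupal: 123 / (18.6 − 10.0) = 123 / 8.6 = 14.302 d.
Sum = 55.353 ≈ 55.4 days.

55.4 days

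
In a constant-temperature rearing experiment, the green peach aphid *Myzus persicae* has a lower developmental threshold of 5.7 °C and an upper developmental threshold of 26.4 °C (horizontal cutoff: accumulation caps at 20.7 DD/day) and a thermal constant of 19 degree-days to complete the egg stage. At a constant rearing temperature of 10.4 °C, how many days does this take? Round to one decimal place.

4.0 days

Daily accumulation = 10.4 − 5.7 = 4.7 DD/day.
Duration = 19 / 4.7 = 4.043 ≈ 4.0 days.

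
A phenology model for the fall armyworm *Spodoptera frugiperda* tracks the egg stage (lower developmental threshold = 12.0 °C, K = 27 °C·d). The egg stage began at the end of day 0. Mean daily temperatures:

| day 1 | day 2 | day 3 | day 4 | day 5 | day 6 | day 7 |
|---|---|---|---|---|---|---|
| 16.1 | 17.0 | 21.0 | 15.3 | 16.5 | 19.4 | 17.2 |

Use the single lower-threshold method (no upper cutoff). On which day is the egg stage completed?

Daily DD above 12.0 °C: 4.1, 5.0, 9.0, 3.3, 4.5, 7.4, 5.2.
Cumulative: 4.1, 9.1, 18.1, 21.4, 25.9, 33.3, 38.5.
The total first reaches 27 DD on day 6.

day 6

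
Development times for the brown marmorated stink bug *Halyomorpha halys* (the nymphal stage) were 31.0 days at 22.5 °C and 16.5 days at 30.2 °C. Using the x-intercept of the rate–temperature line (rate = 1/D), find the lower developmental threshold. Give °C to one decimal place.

13.7 °C

Under the model K = D·(T − T_b), so D₁·(T₁ − T_b) = D₂·(T₂ − T_b).
31.0·(22.5 − T_b) = 16.5·(30.2 − T_b)
T_b = (31.0·22.5 − 16.5·30.2) / (31.0 − 16.5) = 199.20 / 14.5 = 13.738 °C ≈ 13.7 °C.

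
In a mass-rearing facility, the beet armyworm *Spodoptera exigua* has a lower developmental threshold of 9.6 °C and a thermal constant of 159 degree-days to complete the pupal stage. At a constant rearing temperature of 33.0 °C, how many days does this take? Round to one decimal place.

6.8 days

Daily accumulation = 33.0 − 9.6 = 23.4 DD/day.
Duration = 159 / 23.4 = 6.795 ≈ 6.8 days.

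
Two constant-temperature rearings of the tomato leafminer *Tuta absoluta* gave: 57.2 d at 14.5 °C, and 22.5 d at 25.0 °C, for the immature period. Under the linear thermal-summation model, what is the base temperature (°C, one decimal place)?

7.7 °C

Under the model K = D·(T − T_b), so D₁·(T₁ − T_b) = D₂·(T₂ − T_b).
57.2·(14.5 − T_b) = 22.5·(25.0 − T_b)
T_b = (57.2·14.5 − 22.5·25.0) / (57.2 − 22.5) = 266.90 / 34.7 = 7.692 °C ≈ 7.7 °C.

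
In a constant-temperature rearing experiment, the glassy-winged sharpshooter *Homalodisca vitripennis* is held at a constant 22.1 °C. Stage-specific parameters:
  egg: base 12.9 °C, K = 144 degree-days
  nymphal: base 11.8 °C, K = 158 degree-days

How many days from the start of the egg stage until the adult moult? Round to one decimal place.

31.0 days

egg: 144 / (22.1 − 12.9) = 144 / 9.2 = 15.652 d.
nymphal: 158 / (22.1 − 11.8) = 158 / 10.3 = 15.340 d.
Sum = 30.992 ≈ 31.0 days.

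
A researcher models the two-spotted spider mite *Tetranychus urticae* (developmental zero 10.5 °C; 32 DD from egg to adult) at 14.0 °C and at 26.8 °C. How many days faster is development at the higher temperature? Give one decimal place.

At 14.0 °C: 32 / (14.0 − 10.5) = 32 / 3.5 = 9.143 d.
At 26.8 °C: 32 / (26.8 − 10.5) = 32 / 16.3 = 1.963 d.
Difference = |9.143 − 1.963| = 7.180 ≈ 7.2 days.

7.2 days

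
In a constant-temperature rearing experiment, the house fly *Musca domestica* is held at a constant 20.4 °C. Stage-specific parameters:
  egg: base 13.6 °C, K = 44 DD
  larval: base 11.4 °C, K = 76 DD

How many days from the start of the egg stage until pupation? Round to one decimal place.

egg: 44 / (20.4 − 13.6) = 44 / 6.8 = 6.471 d.
larval: 76 / (20.4 − 11.4) = 76 / 9.0 = 8.444 d.
Sum = 14.915 ≈ 14.9 days.

14.9 days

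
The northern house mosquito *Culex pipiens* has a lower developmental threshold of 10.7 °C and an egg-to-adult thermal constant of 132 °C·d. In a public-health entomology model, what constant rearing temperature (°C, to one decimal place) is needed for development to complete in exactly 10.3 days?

Required daily accumulation = 132 / 10.3 = 12.816 DD/day.
T = T_base + 12.816 = 10.7 + 12.816 = 23.516 ≈ 23.5 °C.

23.5 °C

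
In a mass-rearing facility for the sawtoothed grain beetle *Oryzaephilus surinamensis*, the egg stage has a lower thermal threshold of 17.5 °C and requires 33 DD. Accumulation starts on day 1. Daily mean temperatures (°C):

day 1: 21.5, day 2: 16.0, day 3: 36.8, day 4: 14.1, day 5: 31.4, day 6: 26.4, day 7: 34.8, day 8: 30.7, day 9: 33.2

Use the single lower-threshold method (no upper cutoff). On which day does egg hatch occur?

day 5

Daily DD above 17.5 °C: 4.0, 0.0, 19.3, 0.0, 13.9, 8.9, 17.3, 13.2, 15.7.
Cumulative: 4.0, 4.0, 23.3, 23.3, 37.2, 46.1, 63.4, 76.6, 92.3.
The total first reaches 33 DD on day 5.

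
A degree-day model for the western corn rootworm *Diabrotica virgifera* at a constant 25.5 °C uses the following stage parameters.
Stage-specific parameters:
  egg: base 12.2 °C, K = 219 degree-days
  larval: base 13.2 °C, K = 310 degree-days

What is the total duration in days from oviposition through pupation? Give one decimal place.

egg: 219 / (25.5 − 12.2) = 219 / 13.3 = 16.466 d.
larval: 310 / (25.5 − 13.2) = 310 / 12.3 = 25.203 d.
Sum = 41.669 ≈ 41.7 days.

41.7 days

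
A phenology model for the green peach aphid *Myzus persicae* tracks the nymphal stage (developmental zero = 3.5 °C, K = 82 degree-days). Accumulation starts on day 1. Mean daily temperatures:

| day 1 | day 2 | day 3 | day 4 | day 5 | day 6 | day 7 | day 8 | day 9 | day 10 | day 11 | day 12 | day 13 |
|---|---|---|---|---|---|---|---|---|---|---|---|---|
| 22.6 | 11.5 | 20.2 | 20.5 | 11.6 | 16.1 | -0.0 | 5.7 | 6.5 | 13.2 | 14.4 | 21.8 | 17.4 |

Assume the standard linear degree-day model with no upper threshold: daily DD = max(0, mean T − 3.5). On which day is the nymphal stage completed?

Daily DD above 3.5 °C: 19.1, 8.0, 16.7, 17.0, 8.1, 12.6, 0.0, 2.2, 3.0, 9.7, 10.9, 18.3, 13.9.
Cumulative: 19.1, 27.1, 43.8, 60.8, 68.9, 81.5, 81.5, 83.7, 86.7, 96.4, 107.3, 125.6, 139.5.
The total first reaches 82 DD on day 8.

day 8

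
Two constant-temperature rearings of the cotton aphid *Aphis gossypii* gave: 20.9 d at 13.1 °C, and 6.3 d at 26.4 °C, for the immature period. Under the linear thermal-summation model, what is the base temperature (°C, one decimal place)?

7.4 °C

Equal thermal constants: D₁(T₁ − T_b) = D₂(T₂ − T_b).
20.9·(13.1 − T_b) = 6.3·(26.4 − T_b)
T_b = (20.9·13.1 − 6.3·26.4) / (20.9 − 6.3) = 107.47 / 14.6 = 7.361 °C ≈ 7.4 °C.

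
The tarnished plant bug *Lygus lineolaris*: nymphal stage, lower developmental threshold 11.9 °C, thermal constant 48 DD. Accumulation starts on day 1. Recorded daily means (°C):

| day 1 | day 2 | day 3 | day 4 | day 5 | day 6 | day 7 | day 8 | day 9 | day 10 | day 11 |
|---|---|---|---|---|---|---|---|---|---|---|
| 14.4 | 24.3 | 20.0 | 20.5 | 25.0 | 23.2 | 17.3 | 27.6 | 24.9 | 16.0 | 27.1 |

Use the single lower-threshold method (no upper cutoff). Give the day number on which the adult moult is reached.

day 6

Daily DD above 11.9 °C: 2.5, 12.4, 8.1, 8.6, 13.1, 11.3, 5.4, 15.7, 13.0, 4.1, 15.2.
Cumulative: 2.5, 14.9, 23.0, 31.6, 44.7, 56.0, 61.4, 77.1, 90.1, 94.2, 109.4.
The total first reaches 48 DD on day 6.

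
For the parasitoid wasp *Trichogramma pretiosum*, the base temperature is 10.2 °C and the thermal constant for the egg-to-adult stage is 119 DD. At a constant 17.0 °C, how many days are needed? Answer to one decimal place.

Daily accumulation = 17.0 − 10.2 = 6.8 DD/day.
Duration = 119 / 6.8 = 17.500 ≈ 17.5 days.

17.5 days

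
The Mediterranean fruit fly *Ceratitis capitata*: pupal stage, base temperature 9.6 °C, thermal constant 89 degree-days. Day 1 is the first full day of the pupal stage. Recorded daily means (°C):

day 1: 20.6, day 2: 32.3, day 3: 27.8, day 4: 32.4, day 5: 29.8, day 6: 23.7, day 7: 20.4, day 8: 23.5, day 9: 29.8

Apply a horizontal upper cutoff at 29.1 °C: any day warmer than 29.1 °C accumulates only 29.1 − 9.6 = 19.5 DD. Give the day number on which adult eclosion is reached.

day 6

Daily DD above 9.6 °C (capped at 19.5): 11.0, 19.5, 18.2, 19.5, 19.5, 14.1, 10.8, 13.9, 19.5.
Cumulative: 11.0, 30.5, 48.7, 68.2, 87.7, 101.8, 112.6, 126.5, 146.0.
The total first reaches 89 DD on day 6.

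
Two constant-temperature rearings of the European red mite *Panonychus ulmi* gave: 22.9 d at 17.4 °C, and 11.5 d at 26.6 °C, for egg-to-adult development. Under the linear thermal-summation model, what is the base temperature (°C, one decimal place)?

8.1 °C

Under the model K = D·(T − T_b), so D₁·(T₁ − T_b) = D₂·(T₂ − T_b).
22.9·(17.4 − T_b) = 11.5·(26.6 − T_b)
T_b = (22.9·17.4 − 11.5·26.6) / (22.9 − 11.5) = 92.56 / 11.4 = 8.119 °C ≈ 8.1 °C.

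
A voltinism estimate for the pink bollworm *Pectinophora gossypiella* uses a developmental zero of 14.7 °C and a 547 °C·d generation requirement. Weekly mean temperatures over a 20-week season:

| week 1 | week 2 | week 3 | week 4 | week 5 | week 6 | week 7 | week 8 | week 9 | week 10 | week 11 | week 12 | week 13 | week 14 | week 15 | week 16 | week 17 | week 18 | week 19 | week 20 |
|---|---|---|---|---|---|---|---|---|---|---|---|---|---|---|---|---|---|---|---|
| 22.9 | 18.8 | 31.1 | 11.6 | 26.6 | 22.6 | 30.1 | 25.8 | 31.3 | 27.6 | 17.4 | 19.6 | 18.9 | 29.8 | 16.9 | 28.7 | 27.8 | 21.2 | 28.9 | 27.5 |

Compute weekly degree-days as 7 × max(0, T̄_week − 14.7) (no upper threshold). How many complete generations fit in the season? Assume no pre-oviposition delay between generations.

2 generations

Weekly DD (7 × max(0, T̄ − 14.7)): 57.4, 28.7, 114.8, 0.0, 83.3, 55.3, 107.8, 77.7, 116.2, 90.3, 18.9, 34.3, 29.4, 105.7, 15.4, 98.0, 91.7, 45.5, 99.4, 89.6.
Season total = 1359.4 DD.
Complete generations = ⌊1359.4 / 547⌋ = 2.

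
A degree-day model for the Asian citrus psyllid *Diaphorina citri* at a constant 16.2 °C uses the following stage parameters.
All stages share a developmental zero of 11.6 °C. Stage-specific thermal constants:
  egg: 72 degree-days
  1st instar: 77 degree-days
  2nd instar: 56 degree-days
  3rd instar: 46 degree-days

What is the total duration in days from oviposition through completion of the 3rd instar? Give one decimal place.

54.6 days

Daily accumulation at 16.2 °C = 16.2 − 11.6 = 4.6 DD/day.
Total K = 72 + 77 + 56 + 46 = 251 DD.
Total duration = 251 / 4.6 = 54.565 ≈ 54.6 days.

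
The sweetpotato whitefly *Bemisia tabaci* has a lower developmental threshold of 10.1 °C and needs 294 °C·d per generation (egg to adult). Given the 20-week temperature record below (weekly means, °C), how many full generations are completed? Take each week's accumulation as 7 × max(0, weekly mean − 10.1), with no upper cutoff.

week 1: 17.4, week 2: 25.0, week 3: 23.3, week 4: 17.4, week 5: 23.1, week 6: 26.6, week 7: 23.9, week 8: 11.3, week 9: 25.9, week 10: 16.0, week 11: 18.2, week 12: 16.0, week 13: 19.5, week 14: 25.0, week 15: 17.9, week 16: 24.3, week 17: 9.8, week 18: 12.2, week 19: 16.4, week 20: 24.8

Weekly DD (7 × max(0, T̄ − 10.1)): 51.1, 104.3, 92.4, 51.1, 91.0, 115.5, 96.6, 8.4, 110.6, 41.3, 56.7, 41.3, 65.8, 104.3, 54.6, 99.4, 0.0, 14.7, 44.1, 102.9.
Season total = 1346.1 DD.
Complete generations = ⌊1346.1 / 294⌋ = 4.

4 generations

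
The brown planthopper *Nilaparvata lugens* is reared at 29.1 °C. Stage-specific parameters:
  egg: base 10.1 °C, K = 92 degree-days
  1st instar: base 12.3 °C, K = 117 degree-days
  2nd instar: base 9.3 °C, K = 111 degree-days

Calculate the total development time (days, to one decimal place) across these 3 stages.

17.4 days

egg: 92 / (29.1 − 10.1) = 92 / 19.0 = 4.842 d.
1st instar: 117 / (29.1 − 12.3) = 117 / 16.8 = 6.964 d.
2nd instar: 111 / (29.1 − 9.3) = 111 / 19.8 = 5.606 d.
Sum = 17.412 ≈ 17.4 days.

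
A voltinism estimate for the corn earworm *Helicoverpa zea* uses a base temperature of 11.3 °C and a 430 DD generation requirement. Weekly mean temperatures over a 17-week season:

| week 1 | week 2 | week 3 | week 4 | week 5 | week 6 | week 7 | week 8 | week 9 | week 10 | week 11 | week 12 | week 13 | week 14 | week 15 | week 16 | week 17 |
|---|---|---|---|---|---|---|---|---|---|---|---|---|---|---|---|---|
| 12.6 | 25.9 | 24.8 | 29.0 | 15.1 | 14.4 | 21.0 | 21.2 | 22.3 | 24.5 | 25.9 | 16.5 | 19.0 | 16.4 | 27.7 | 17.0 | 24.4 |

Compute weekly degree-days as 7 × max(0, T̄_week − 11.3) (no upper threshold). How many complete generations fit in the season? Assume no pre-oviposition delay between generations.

2 generations

Weekly DD (7 × max(0, T̄ − 11.3)): 9.1, 102.2, 94.5, 123.9, 26.6, 21.7, 67.9, 69.3, 77.0, 92.4, 102.2, 36.4, 53.9, 35.7, 114.8, 39.9, 91.7.
Season total = 1159.2 DD.
Complete generations = ⌊1159.2 / 430⌋ = 2.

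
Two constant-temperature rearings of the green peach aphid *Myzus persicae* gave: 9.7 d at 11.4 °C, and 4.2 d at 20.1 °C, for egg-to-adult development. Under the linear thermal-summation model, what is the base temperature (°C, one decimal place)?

Linear rate model ⇒ the product D·(T − T_b) is constant across temperatures.
9.7·(11.4 − T_b) = 4.2·(20.1 − T_b)
T_b = (9.7·11.4 − 4.2·20.1) / (9.7 − 4.2) = 26.16 / 5.5 = 4.756 °C ≈ 4.8 °C.

4.8 °C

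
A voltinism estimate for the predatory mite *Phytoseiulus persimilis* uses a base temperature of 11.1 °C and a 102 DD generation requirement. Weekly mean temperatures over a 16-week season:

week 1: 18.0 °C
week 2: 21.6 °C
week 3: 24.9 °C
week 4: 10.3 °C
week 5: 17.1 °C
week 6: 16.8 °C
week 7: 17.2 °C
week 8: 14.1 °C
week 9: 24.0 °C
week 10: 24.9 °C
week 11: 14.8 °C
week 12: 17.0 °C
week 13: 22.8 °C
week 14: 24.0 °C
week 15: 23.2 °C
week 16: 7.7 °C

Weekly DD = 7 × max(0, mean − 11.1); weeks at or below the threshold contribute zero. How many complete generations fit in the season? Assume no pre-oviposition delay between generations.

8 generations

Weekly DD (7 × max(0, T̄ − 11.1)): 48.3, 73.5, 96.6, 0.0, 42.0, 39.9, 42.7, 21.0, 90.3, 96.6, 25.9, 41.3, 81.9, 90.3, 84.7, 0.0.
Season total = 875.0 DD.
Complete generations = ⌊875.0 / 102⌋ = 8.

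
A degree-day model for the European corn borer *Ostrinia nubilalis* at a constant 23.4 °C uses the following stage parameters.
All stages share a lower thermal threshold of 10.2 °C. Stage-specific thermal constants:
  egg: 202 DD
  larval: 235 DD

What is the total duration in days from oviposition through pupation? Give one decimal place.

33.1 days

Daily accumulation at 23.4 °C = 23.4 − 10.2 = 13.2 DD/day.
Total K = 202 + 235 = 437 DD.
Total duration = 437 / 13.2 = 33.106 ≈ 33.1 days.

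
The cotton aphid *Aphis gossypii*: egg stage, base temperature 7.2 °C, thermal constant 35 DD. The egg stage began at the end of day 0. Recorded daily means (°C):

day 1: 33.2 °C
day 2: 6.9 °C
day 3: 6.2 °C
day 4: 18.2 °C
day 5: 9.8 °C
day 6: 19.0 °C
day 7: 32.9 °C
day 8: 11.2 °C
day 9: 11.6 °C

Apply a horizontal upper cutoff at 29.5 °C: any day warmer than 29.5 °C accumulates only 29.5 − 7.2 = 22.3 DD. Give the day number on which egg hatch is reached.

day 5

Daily DD above 7.2 °C (capped at 22.3): 22.3, 0.0, 0.0, 11.0, 2.6, 11.8, 22.3, 4.0, 4.4.
Cumulative: 22.3, 22.3, 22.3, 33.3, 35.9, 47.7, 70.0, 74.0, 78.4.
The total first reaches 35 DD on day 5.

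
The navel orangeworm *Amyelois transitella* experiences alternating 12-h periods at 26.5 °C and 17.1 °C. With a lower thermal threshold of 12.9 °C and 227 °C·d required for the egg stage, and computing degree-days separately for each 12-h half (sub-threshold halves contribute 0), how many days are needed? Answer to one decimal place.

25.5 days

Day half: max(0, 26.5 − 12.9) × 0.5 = 13.6 × 0.5 = 6.80 DD.
Night half: max(0, 17.1 − 12.9) × 0.5 = 4.2 × 0.5 = 2.10 DD.
Per 24 h: 8.90 DD/day.
Duration = 227 / 8.90 = 25.506 ≈ 25.5 days.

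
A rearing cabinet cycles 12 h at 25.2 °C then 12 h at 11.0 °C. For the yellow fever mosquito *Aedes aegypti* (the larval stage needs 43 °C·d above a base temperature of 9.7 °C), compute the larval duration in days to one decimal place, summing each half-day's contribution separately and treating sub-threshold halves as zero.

5.1 days

Day half: max(0, 25.2 − 9.7) × 0.5 = 15.5 × 0.5 = 7.75 DD.
Night half: max(0, 11.0 − 9.7) × 0.5 = 1.3 × 0.5 = 0.65 DD.
Per 24 h: 8.40 DD/day.
Duration = 43 / 8.40 = 5.119 ≈ 5.1 days.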